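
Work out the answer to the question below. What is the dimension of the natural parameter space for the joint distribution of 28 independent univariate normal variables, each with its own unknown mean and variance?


Exponential family dimension calculation:
Each univariate normal has two natural parameters (mu/sigma^2 and -1/(2 sigma^2)).
With 28 independent components, dim = 2 * 28 = 56.

56


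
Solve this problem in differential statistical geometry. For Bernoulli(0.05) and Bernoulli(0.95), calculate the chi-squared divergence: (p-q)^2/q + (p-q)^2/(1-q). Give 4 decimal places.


Chi-squared divergence between Bernoulli distributions:
chi^2 = (p-q)^2/q + (p-q)^2/(1-q).
p = 0.05, q = 0.95, p-q = -0.9.
(p-q)^2 = 0.81.
term1 = 0.81/0.95 = 0.852632.
term2 = 0.81/0.05 = 16.2.
chi^2 = 0.852632 + 16.2 = 17.0526

17.0526


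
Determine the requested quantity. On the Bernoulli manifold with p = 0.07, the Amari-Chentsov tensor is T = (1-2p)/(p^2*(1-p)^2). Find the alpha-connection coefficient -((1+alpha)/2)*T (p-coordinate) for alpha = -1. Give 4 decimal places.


Skewness (Amari-Chentsov) tensor: T = (1-2p)/(p^2*(1-p)^2).
p = 0.07, 1-2p = 0.86, p^2 = 0.0049, (1-p)^2 = 0.8649.
T = 0.86/(0.0049 * 0.8649) = 202.92543.
In the p-coordinate, Gamma^(alpha) = Gamma^(0) - (alpha/2)*T with Gamma^(0) = (1/2)*g'(p) = -T/2,
so Gamma^(alpha) = -((1+alpha)/2)*T.
alpha = -1, -(1+alpha)/2 = 0.0.
Gamma = 0.0 * 202.92543 = 0.0000

0.0000


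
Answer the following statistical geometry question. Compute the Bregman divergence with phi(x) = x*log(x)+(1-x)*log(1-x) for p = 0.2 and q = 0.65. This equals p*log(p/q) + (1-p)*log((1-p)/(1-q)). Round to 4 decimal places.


Bregman divergence with negative entropy generator:
D = p*log(p/q) + (1-p)*log((1-p)/(1-q)).
p = 0.2, q = 0.65.
p*log(p/q) = 0.2*log(0.2/0.65) = -0.235731.
(1-p)*log((1-p)/(1-q)) = 0.8*log(0.8/0.35) = 0.661343.
D = -0.235731 + 0.661343 = 0.4256

0.4256


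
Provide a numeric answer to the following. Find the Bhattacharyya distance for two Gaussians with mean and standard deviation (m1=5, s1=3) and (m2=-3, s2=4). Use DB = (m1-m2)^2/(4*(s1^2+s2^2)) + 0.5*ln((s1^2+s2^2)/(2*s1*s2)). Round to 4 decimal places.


Bhattacharyya distance between two Gaussians:
DB = (m1-m2)^2/(4*(s1^2+s2^2)) + (1/2)*ln((s1^2+s2^2)/(2*s1*s2)).
(m1-m2)^2 = (8)^2 = 64.
s1^2+s2^2 = 9 + 16 = 25.
term1 = 64/100 = 0.64.
term2 = 0.5*ln(25/24.0) = 0.020411.
DB = 0.64 + 0.020411 = 0.6604

0.6604


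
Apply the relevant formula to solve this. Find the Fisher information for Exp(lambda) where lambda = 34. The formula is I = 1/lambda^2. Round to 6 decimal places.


Fisher information for exponential: I(lambda) = 1/lambda^2.
lambda = 34, lambda^2 = 1156.
I = 1/1156 = 0.000865

0.000865


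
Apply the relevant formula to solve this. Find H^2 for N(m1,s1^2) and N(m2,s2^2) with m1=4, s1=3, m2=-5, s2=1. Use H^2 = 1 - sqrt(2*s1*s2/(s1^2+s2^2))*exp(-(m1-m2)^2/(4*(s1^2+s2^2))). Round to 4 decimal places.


Squared Hellinger distance for Gaussians:
H^2 = 1 - sqrt(2*s1*s2/(s1^2+s2^2)) * exp(-(m1-m2)^2/(4*(s1^2+s2^2))).
s1^2 = 9, s2^2 = 1, s1^2+s2^2 = 10.
sqrt(2*3*1/(10)) = 0.774597.
(m1-m2)^2 = (9)^2 = 81.
exp(-81/(4*10)) = exp(-2.025) = 0.131994.
H^2 = 1 - 0.774597*0.131994 = 0.8978

0.8978


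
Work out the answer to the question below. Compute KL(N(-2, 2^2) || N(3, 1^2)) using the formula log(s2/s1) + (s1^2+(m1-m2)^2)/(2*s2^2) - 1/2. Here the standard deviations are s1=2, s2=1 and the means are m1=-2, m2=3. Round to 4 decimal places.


KL divergence between normal distributions:
KL = log(s2/s1) + (s1^2 + (m1-m2)^2)/(2*s2^2) - 1/2.
log(1/2) = -0.693147.
(2^2 + (-2-3)^2)/(2*1^2) = (4 + 25)/2 = 14.5.
KL = -0.693147 + 14.5 - 0.5 = 13.3069

13.3069


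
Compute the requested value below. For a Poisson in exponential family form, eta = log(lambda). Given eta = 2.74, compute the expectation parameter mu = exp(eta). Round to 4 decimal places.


Expectation parameter for Poisson exponential family:
mu = exp(eta).
eta = 2.74.
mu = exp(2.74) = 15.4870

15.4870


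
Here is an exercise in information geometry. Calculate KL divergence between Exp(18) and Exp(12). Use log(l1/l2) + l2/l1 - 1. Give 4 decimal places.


KL divergence for exponential family:
KL = log(l1/l2) + l2/l1 - 1.
log(18/12) = 0.405465.
12/18 = 0.666667.
KL = 0.405465 + 0.666667 - 1 = 0.0721

0.0721


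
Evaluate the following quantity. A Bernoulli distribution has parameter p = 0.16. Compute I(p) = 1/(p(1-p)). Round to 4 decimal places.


For Bernoulli(p), Fisher information is I(p) = 1/(p*(1-p)).
p = 0.16, 1-p = 0.84.
p*(1-p) = 0.1344.
I(p) = 1/0.1344 = 7.4405

7.4405


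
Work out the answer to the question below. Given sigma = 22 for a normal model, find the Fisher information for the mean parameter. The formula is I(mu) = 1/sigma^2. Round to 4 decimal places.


The Fisher information for the mean of a normal distribution is I(mu) = 1/sigma^2.
sigma = 22, so sigma^2 = 484.
I(mu) = 1/484 = 0.0021

0.0021


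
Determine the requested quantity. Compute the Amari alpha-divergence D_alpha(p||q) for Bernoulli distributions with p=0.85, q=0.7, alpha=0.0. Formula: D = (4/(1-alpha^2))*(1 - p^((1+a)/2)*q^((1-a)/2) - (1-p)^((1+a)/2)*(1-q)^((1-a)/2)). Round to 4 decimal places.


Amari alpha-divergence:
D = (4/(1-alpha^2))*(1 - p^((1+a)/2)*q^((1-a)/2) - (1-p)^((1+a)/2)*(1-q)^((1-a)/2)).
alpha = 0.0, p = 0.85, q = 0.7.
e1 = (1+alpha)/2 = 0.5, e2 = (1-alpha)/2 = 0.5.
t1 = p^e1 * q^e2 = 0.85^0.5 * 0.7^0.5 = 0.771362.
t2 = (1-p)^e1 * (1-q)^e2 = 0.15^0.5 * 0.3^0.5 = 0.212132.
4/(1-alpha^2) = 4.0.
D = 4.0*(1 - 0.771362 - 0.212132) = 0.0660

0.0660


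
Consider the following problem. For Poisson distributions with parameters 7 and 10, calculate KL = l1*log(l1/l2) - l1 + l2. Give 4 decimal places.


KL divergence for Poisson:
KL = l1*log(l1/l2) - l1 + l2.
l1 = 7, l2 = 10.
log(7/10) = -0.356675.
l1*log(l1/l2) = 7 * -0.356675 = -2.496725.
KL = -2.496725 - 7 + 10 = 0.5033

0.5033


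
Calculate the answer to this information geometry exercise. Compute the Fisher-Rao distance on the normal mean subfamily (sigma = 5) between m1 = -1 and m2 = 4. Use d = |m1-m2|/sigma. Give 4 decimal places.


On the fixed-variance normal subfamily, geodesic distance = |m1-m2|/sigma.
|-1 - 4| = 5.
sigma = 5.
d = 5/5 = 1.0000

1.0000


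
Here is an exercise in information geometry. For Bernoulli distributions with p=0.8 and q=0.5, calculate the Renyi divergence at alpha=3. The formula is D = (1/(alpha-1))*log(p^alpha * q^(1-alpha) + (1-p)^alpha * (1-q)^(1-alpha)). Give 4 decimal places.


Renyi divergence of order alpha between Bernoulli distributions:
D = (1/(alpha-1))*log(p^alpha * q^(1-alpha) + (1-p)^alpha * (1-q)^(1-alpha)).
alpha = 3, p = 0.8, q = 0.5.
p^alpha * q^(1-alpha) = 0.8^3 * 0.5^-2 = 2.048.
(1-p)^alpha * (1-q)^(1-alpha) = 0.2^3 * 0.5^-2 = 0.032.
sum = 2.048 + 0.032 = 2.08.
D = (1/2)*log(2.08) = 0.3662

0.3662


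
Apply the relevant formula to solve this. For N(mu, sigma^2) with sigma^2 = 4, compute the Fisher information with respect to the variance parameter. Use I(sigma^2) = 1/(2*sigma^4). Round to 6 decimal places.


Fisher information for variance: I(sigma^2) = 1/(2*sigma^4).
sigma^2 = 4, so sigma^4 = 16.
I = 1/(2*16) = 1/32 = 0.031250

0.031250


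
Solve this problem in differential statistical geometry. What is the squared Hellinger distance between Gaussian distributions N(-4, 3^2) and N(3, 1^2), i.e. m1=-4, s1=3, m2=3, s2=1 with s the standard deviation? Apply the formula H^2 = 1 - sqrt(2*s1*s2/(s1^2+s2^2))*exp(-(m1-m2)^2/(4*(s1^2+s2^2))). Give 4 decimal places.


Squared Hellinger distance for Gaussians:
H^2 = 1 - sqrt(2*s1*s2/(s1^2+s2^2)) * exp(-(m1-m2)^2/(4*(s1^2+s2^2))).
s1^2 = 9, s2^2 = 1, s1^2+s2^2 = 10.
sqrt(2*3*1/(10)) = 0.774597.
(m1-m2)^2 = (-7)^2 = 49.
exp(-49/(4*10)) = exp(-1.225) = 0.293758.
H^2 = 1 - 0.774597*0.293758 = 0.7725

0.7725


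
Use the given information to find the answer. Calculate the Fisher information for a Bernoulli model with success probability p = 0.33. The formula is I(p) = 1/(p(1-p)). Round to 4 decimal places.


For Bernoulli(p), Fisher information is I(p) = 1/(p*(1-p)).
p = 0.33, 1-p = 0.67.
p*(1-p) = 0.2211.
I(p) = 1/0.2211 = 4.5228

4.5228


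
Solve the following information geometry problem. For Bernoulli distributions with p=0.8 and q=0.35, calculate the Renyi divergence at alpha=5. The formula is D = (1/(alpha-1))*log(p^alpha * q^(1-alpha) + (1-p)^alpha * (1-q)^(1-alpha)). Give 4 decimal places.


Renyi divergence of order alpha between Bernoulli distributions:
D = (1/(alpha-1))*log(p^alpha * q^(1-alpha) + (1-p)^alpha * (1-q)^(1-alpha)).
alpha = 5, p = 0.8, q = 0.35.
p^alpha * q^(1-alpha) = 0.8^5 * 0.35^-4 = 21.836235.
(1-p)^alpha * (1-q)^(1-alpha) = 0.2^5 * 0.65^-4 = 0.001793.
sum = 21.836235 + 0.001793 = 21.838028.
D = (1/4)*log(21.838028) = 0.7709

0.7709


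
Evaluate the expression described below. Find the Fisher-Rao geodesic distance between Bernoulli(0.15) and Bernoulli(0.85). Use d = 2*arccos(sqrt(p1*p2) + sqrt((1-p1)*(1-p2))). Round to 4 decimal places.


Geodesic distance on Bernoulli manifold:
d(p1,p2) = 2*arccos(sqrt(p1*p2) + sqrt((1-p1)*(1-p2))).
sqrt(p1*p2) = sqrt(0.15*0.85) = 0.357071.
sqrt((1-p1)*(1-p2)) = sqrt(0.85*0.15) = 0.357071.
arg = 0.357071 + 0.357071 = 0.714143.
d = 2*arccos(0.714143) = 1.5508

1.5508


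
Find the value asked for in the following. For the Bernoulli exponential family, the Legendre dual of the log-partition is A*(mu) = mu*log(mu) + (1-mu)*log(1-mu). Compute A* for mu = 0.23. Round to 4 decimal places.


Legendre transform for Bernoulli:
A*(mu) = mu*log(mu) + (1-mu)*log(1-mu).
mu = 0.23, 1-mu = 0.77.
mu*log(mu) = 0.23*log(0.23) = -0.338025.
(1-mu)*log(1-mu) = 0.77*log(0.77) = -0.201251.
A* = -0.338025 + -0.201251 = -0.5393

-0.5393


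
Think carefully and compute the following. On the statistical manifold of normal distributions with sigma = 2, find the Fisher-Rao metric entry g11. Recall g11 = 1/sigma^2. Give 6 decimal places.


For the 2-parameter normal family, the Fisher metric has:
  g11 = 1/sigma^2, g22 = 2/sigma^2.
sigma = 2, sigma^2 = 4.
g11 = 0.250000

0.250000


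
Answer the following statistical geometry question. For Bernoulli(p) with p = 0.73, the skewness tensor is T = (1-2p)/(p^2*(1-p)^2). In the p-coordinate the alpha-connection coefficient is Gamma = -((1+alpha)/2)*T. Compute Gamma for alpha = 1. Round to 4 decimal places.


Skewness (Amari-Chentsov) tensor: T = (1-2p)/(p^2*(1-p)^2).
p = 0.73, 1-2p = -0.46, p^2 = 0.5329, (1-p)^2 = 0.0729.
T = -0.46/(0.5329 * 0.0729) = -11.840896.
In the p-coordinate, Gamma^(alpha) = Gamma^(0) - (alpha/2)*T with Gamma^(0) = (1/2)*g'(p) = -T/2,
so Gamma^(alpha) = -((1+alpha)/2)*T.
alpha = 1, -(1+alpha)/2 = -1.0.
Gamma = -1.0 * -11.840896 = 11.8409

11.8409


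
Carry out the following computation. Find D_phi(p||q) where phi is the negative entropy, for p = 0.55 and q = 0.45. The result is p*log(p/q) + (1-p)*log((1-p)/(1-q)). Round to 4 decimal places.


Bregman divergence with negative entropy generator:
D = p*log(p/q) + (1-p)*log((1-p)/(1-q)).
p = 0.55, q = 0.45.
p*log(p/q) = 0.55*log(0.55/0.45) = 0.110369.
(1-p)*log((1-p)/(1-q)) = 0.45*log(0.45/0.55) = -0.090302.
D = 0.110369 + -0.090302 = 0.0201

0.0201


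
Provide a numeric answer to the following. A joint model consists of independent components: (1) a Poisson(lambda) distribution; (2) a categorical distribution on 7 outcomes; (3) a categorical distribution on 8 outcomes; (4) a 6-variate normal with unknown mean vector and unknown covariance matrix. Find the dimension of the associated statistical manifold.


The dimension of a statistical manifold equals the number of free
(independent) real parameters of the model. For a product of independent
blocks the parameter counts add.
- Poisson (lambda): 1.
- categorical on 7 outcomes (probabilities sum to 1): 7-1 = 6.
- categorical on 8 outcomes (probabilities sum to 1): 8-1 = 7.
- 6-variate normal: 6 (mean) + 6*7/2 = 21 (symmetric covariance) = 27.
Total = 1 + 6 + 7 + 27 = 41.
Dimension = 41

41


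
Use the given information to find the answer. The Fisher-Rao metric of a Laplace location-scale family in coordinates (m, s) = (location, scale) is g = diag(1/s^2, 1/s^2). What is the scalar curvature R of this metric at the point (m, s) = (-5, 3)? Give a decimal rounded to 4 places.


The metric has the form g = (A dm^2 + B ds^2)/s^2 with A = 1, B = 1.
Substitute u = sqrt(A/B)*m: g = B*(du^2 + ds^2)/s^2, i.e. B times the
Poincare upper half-plane metric, which has constant Gaussian curvature -1.
Scaling a 2D metric by a constant c divides the Gaussian curvature by c,
so K = -1/B = -1/(1) = -1.0000 everywhere (the point (m, s) = (-5, 3) is irrelevant:
the curvature is constant).
Scalar curvature in dimension 2: R = 2K = -2/(1) = -2.0000.

-2.0000


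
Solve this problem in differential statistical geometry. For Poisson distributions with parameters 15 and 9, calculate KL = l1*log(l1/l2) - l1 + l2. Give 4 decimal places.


KL divergence for Poisson:
KL = l1*log(l1/l2) - l1 + l2.
l1 = 15, l2 = 9.
log(15/9) = 0.510826.
l1*log(l1/l2) = 15 * 0.510826 = 7.662384.
KL = 7.662384 - 15 + 9 = 1.6624

1.6624


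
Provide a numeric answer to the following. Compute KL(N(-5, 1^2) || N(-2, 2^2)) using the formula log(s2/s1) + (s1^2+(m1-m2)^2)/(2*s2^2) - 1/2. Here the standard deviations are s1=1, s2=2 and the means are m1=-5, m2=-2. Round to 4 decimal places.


KL divergence between normal distributions:
KL = log(s2/s1) + (s1^2 + (m1-m2)^2)/(2*s2^2) - 1/2.
log(2/1) = 0.693147.
(1^2 + (-5--2)^2)/(2*2^2) = (1 + 9)/8 = 1.25.
KL = 0.693147 + 1.25 - 0.5 = 1.4431

1.4431


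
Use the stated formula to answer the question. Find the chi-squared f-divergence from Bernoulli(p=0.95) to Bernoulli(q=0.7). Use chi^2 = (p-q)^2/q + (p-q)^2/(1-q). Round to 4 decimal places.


Chi-squared divergence between Bernoulli distributions:
chi^2 = (p-q)^2/q + (p-q)^2/(1-q).
p = 0.95, q = 0.7, p-q = 0.25.
(p-q)^2 = 0.0625.
term1 = 0.0625/0.7 = 0.089286.
term2 = 0.0625/0.3 = 0.208333.
chi^2 = 0.089286 + 0.208333 = 0.2976

0.2976


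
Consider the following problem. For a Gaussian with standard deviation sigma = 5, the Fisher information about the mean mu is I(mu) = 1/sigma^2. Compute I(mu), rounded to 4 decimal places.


The Fisher information for the mean of a normal distribution is I(mu) = 1/sigma^2.
sigma = 5, so sigma^2 = 25.
I(mu) = 1/25 = 0.0400

0.0400


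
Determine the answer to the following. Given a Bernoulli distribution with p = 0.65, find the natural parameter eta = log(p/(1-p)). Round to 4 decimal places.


Natural parameter for Bernoulli: eta = log(p/(1-p)).
p = 0.65, 1-p = 0.35.
p/(1-p) = 1.857143.
eta = log(1.857143) = 0.6190

0.6190


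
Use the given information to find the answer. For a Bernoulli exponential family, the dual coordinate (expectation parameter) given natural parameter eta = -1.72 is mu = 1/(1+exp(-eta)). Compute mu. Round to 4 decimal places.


Dual coordinate (expectation parameter) for Bernoulli:
mu = 1/(1+exp(-eta)).
eta = -1.72.
exp(-eta) = exp(1.72) = 5.584528.
mu = 1/(1+5.584528) = 0.1519

0.1519


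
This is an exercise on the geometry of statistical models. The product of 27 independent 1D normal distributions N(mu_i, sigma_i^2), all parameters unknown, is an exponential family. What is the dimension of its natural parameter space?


Exponential family dimension calculation:
Each univariate normal has two natural parameters (mu/sigma^2 and -1/(2 sigma^2)).
With 27 independent components, dim = 2 * 27 = 54.

54


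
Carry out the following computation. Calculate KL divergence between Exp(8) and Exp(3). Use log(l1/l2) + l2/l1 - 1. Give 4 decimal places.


KL divergence for exponential family:
KL = log(l1/l2) + l2/l1 - 1.
log(8/3) = 0.980829.
3/8 = 0.375.
KL = 0.980829 + 0.375 - 1 = 0.3558

0.3558


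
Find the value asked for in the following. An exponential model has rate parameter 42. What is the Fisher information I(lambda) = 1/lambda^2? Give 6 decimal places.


Fisher information for exponential: I(lambda) = 1/lambda^2.
lambda = 42, lambda^2 = 1764.
I = 1/1764 = 0.000567

0.000567


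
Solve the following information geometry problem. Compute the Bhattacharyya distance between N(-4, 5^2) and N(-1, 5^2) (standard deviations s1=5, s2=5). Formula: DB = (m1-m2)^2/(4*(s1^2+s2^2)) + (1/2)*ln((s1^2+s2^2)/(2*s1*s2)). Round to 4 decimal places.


Bhattacharyya distance between two Gaussians:
DB = (m1-m2)^2/(4*(s1^2+s2^2)) + (1/2)*ln((s1^2+s2^2)/(2*s1*s2)).
(m1-m2)^2 = (-3)^2 = 9.
s1^2+s2^2 = 25 + 25 = 50.
term1 = 9/200 = 0.045.
term2 = 0.5*ln(50/50.0) = 0.0.
DB = 0.045 + 0.0 = 0.0450

0.0450


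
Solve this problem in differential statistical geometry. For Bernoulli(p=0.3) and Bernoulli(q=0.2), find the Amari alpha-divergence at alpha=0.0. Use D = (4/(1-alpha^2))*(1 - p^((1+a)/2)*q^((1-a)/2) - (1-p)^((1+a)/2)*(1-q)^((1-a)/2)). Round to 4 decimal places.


Amari alpha-divergence:
D = (4/(1-alpha^2))*(1 - p^((1+a)/2)*q^((1-a)/2) - (1-p)^((1+a)/2)*(1-q)^((1-a)/2)).
alpha = 0.0, p = 0.3, q = 0.2.
e1 = (1+alpha)/2 = 0.5, e2 = (1-alpha)/2 = 0.5.
t1 = p^e1 * q^e2 = 0.3^0.5 * 0.2^0.5 = 0.244949.
t2 = (1-p)^e1 * (1-q)^e2 = 0.7^0.5 * 0.8^0.5 = 0.748331.
4/(1-alpha^2) = 4.0.
D = 4.0*(1 - 0.244949 - 0.748331) = 0.0269

0.0269


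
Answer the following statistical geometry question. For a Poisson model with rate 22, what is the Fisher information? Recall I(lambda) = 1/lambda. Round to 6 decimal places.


Fisher information for Poisson: I(lambda) = 1/lambda.
lambda = 22.
I(lambda) = 1/22 = 0.045455

0.045455


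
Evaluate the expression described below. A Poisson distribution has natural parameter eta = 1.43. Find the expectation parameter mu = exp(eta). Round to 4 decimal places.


Expectation parameter for Poisson exponential family:
mu = exp(eta).
eta = 1.43.
mu = exp(1.43) = 4.1787

4.1787


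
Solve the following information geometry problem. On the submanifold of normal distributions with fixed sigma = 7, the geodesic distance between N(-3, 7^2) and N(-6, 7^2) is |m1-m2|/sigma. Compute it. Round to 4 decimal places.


On the fixed-variance normal subfamily, geodesic distance = |m1-m2|/sigma.
|-3 - -6| = 3.
sigma = 7.
d = 3/7 = 0.4286

0.4286


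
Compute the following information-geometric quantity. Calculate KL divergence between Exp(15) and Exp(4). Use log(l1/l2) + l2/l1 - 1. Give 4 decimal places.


KL divergence for exponential family:
KL = log(l1/l2) + l2/l1 - 1.
log(15/4) = 1.321756.
4/15 = 0.266667.
KL = 1.321756 + 0.266667 - 1 = 0.5884

0.5884


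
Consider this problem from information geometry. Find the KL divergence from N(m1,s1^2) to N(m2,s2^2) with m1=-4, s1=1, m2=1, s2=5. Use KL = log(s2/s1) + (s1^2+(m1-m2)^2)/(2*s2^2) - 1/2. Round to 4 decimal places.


KL divergence between normal distributions:
KL = log(s2/s1) + (s1^2 + (m1-m2)^2)/(2*s2^2) - 1/2.
log(5/1) = 1.609438.
(1^2 + (-4-1)^2)/(2*5^2) = (1 + 25)/50 = 0.52.
KL = 1.609438 + 0.52 - 0.5 = 1.6294

1.6294


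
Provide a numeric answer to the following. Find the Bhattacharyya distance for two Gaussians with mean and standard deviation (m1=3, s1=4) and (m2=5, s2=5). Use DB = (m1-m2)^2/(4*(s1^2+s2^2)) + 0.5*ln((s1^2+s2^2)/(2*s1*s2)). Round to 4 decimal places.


Bhattacharyya distance between two Gaussians:
DB = (m1-m2)^2/(4*(s1^2+s2^2)) + (1/2)*ln((s1^2+s2^2)/(2*s1*s2)).
(m1-m2)^2 = (-2)^2 = 4.
s1^2+s2^2 = 16 + 25 = 41.
term1 = 4/164 = 0.02439.
term2 = 0.5*ln(41/40.0) = 0.012346.
DB = 0.02439 + 0.012346 = 0.0367

0.0367


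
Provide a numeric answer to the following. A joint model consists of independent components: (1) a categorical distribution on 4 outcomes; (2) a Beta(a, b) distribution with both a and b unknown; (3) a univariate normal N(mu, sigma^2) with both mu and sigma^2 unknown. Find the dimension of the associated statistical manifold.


The dimension of a statistical manifold equals the number of free
(independent) real parameters of the model. For a product of independent
blocks the parameter counts add.
- categorical on 4 outcomes (probabilities sum to 1): 4-1 = 3.
- Beta (a, b): 2.
- normal (mu, sigma^2): 2.
Total = 3 + 2 + 2 = 7.
Dimension = 7

7


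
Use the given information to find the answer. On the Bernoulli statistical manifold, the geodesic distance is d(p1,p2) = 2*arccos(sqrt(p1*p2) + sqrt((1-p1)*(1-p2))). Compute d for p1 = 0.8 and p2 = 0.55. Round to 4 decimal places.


Geodesic distance on Bernoulli manifold:
d(p1,p2) = 2*arccos(sqrt(p1*p2) + sqrt((1-p1)*(1-p2))).
sqrt(p1*p2) = sqrt(0.8*0.55) = 0.663325.
sqrt((1-p1)*(1-p2)) = sqrt(0.2*0.45) = 0.3.
arg = 0.663325 + 0.3 = 0.963325.
d = 2*arccos(0.963325) = 0.5433

0.5433


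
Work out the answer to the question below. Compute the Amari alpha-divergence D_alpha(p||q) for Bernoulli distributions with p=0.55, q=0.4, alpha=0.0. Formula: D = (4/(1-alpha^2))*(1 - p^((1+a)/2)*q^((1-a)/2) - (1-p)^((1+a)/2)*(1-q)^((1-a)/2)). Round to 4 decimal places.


Amari alpha-divergence:
D = (4/(1-alpha^2))*(1 - p^((1+a)/2)*q^((1-a)/2) - (1-p)^((1+a)/2)*(1-q)^((1-a)/2)).
alpha = 0.0, p = 0.55, q = 0.4.
e1 = (1+alpha)/2 = 0.5, e2 = (1-alpha)/2 = 0.5.
t1 = p^e1 * q^e2 = 0.55^0.5 * 0.4^0.5 = 0.469042.
t2 = (1-p)^e1 * (1-q)^e2 = 0.45^0.5 * 0.6^0.5 = 0.519615.
4/(1-alpha^2) = 4.0.
D = 4.0*(1 - 0.469042 - 0.519615) = 0.0454

0.0454


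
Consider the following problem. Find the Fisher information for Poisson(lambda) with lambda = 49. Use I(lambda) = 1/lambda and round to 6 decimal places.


Fisher information for Poisson: I(lambda) = 1/lambda.
lambda = 49.
I(lambda) = 1/49 = 0.020408

0.020408


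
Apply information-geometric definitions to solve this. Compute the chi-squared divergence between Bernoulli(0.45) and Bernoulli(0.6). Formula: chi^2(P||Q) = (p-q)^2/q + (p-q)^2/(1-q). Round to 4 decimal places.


Chi-squared divergence between Bernoulli distributions:
chi^2 = (p-q)^2/q + (p-q)^2/(1-q).
p = 0.45, q = 0.6, p-q = -0.15.
(p-q)^2 = 0.0225.
term1 = 0.0225/0.6 = 0.0375.
term2 = 0.0225/0.4 = 0.05625.
chi^2 = 0.0375 + 0.05625 = 0.0937

0.0937


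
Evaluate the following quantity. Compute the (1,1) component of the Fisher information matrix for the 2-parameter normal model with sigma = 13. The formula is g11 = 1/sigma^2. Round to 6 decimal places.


For the 2-parameter normal family, the Fisher metric has:
  g11 = 1/sigma^2, g22 = 2/sigma^2.
sigma = 13, sigma^2 = 169.
g11 = 0.005917

0.005917


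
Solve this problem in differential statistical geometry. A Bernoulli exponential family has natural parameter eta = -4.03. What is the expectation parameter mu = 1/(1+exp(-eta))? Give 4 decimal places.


Dual coordinate (expectation parameter) for Bernoulli:
mu = 1/(1+exp(-eta)).
eta = -4.03.
exp(-eta) = exp(4.03) = 56.260911.
mu = 1/(1+56.260911) = 0.0175

0.0175


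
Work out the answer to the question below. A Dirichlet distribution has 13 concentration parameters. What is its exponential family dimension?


Exponential family dimension calculation:
Dirichlet with 13 components has 13 natural parameters.

13


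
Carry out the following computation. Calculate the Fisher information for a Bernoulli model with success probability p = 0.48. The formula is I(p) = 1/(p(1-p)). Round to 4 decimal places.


For Bernoulli(p), Fisher information is I(p) = 1/(p*(1-p)).
p = 0.48, 1-p = 0.52.
p*(1-p) = 0.2496.
I(p) = 1/0.2496 = 4.0064

4.0064


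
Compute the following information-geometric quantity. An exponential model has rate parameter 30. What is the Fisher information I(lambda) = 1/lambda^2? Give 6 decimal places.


Fisher information for exponential: I(lambda) = 1/lambda^2.
lambda = 30, lambda^2 = 900.
I = 1/900 = 0.001111

0.001111


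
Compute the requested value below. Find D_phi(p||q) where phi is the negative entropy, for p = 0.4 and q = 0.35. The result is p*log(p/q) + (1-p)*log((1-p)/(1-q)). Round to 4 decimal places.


Bregman divergence with negative entropy generator:
D = p*log(p/q) + (1-p)*log((1-p)/(1-q)).
p = 0.4, q = 0.35.
p*log(p/q) = 0.4*log(0.4/0.35) = 0.053413.
(1-p)*log((1-p)/(1-q)) = 0.6*log(0.6/0.65) = -0.048026.
D = 0.053413 + -0.048026 = 0.0054

0.0054


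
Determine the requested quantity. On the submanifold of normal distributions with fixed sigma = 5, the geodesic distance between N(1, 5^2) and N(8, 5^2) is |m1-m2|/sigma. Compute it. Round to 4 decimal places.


On the fixed-variance normal subfamily, geodesic distance = |m1-m2|/sigma.
|1 - 8| = 7.
sigma = 5.
d = 7/5 = 1.4000

1.4000


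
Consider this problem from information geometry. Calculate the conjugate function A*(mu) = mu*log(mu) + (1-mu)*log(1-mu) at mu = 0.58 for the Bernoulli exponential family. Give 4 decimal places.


Legendre transform for Bernoulli:
A*(mu) = mu*log(mu) + (1-mu)*log(1-mu).
mu = 0.58, 1-mu = 0.42.
mu*log(mu) = 0.58*log(0.58) = -0.315942.
(1-mu)*log(1-mu) = 0.42*log(0.42) = -0.36435.
A* = -0.315942 + -0.36435 = -0.6803

-0.6803


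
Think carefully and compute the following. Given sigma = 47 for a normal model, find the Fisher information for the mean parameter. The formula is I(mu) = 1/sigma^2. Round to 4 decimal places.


The Fisher information for the mean of a normal distribution is I(mu) = 1/sigma^2.
sigma = 47, so sigma^2 = 2209.
I(mu) = 1/2209 = 0.0005

0.0005


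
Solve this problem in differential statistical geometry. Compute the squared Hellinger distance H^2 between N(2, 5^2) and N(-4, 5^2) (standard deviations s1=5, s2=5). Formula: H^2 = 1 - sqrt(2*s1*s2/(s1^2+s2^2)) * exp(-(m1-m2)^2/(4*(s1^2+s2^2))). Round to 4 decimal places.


Squared Hellinger distance for Gaussians:
H^2 = 1 - sqrt(2*s1*s2/(s1^2+s2^2)) * exp(-(m1-m2)^2/(4*(s1^2+s2^2))).
s1^2 = 25, s2^2 = 25, s1^2+s2^2 = 50.
sqrt(2*5*5/(50)) = 1.0.
(m1-m2)^2 = (6)^2 = 36.
exp(-36/(4*50)) = exp(-0.18) = 0.83527.
H^2 = 1 - 1.0*0.83527 = 0.1647

0.1647


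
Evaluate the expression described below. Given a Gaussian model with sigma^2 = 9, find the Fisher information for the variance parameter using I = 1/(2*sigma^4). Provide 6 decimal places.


Fisher information for variance: I(sigma^2) = 1/(2*sigma^4).
sigma^2 = 9, so sigma^4 = 81.
I = 1/(2*81) = 1/162 = 0.006173

0.006173


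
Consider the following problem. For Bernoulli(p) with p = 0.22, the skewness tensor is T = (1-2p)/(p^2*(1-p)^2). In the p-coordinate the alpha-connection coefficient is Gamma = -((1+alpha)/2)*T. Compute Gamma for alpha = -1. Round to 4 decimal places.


Skewness (Amari-Chentsov) tensor: T = (1-2p)/(p^2*(1-p)^2).
p = 0.22, 1-2p = 0.56, p^2 = 0.0484, (1-p)^2 = 0.6084.
T = 0.56/(0.0484 * 0.6084) = 19.017502.
In the p-coordinate, Gamma^(alpha) = Gamma^(0) - (alpha/2)*T with Gamma^(0) = (1/2)*g'(p) = -T/2,
so Gamma^(alpha) = -((1+alpha)/2)*T.
alpha = -1, -(1+alpha)/2 = 0.0.
Gamma = 0.0 * 19.017502 = 0.0000

0.0000


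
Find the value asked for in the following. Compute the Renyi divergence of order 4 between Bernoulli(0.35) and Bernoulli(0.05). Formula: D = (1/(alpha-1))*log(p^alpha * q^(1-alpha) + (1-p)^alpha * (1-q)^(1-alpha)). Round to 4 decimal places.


Renyi divergence of order alpha between Bernoulli distributions:
D = (1/(alpha-1))*log(p^alpha * q^(1-alpha) + (1-p)^alpha * (1-q)^(1-alpha)).
alpha = 4, p = 0.35, q = 0.05.
p^alpha * q^(1-alpha) = 0.35^4 * 0.05^-3 = 120.05.
(1-p)^alpha * (1-q)^(1-alpha) = 0.65^4 * 0.95^-3 = 0.208201.
sum = 120.05 + 0.208201 = 120.258201.
D = (1/3)*log(120.258201) = 1.5965

1.5965


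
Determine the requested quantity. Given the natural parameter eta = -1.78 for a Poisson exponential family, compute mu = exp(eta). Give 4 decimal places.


Expectation parameter for Poisson exponential family:
mu = exp(eta).
eta = -1.78.
mu = exp(-1.78) = 0.1686

0.1686


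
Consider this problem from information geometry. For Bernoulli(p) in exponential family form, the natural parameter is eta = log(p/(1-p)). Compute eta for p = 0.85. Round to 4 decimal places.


Natural parameter for Bernoulli: eta = log(p/(1-p)).
p = 0.85, 1-p = 0.15.
p/(1-p) = 5.666667.
eta = log(5.666667) = 1.7346

1.7346


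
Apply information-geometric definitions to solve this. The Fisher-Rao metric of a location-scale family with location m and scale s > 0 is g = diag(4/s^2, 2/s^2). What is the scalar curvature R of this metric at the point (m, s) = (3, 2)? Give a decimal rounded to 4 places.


The metric has the form g = (A dm^2 + B ds^2)/s^2 with A = 4, B = 2.
Substitute u = sqrt(A/B)*m: g = B*(du^2 + ds^2)/s^2, i.e. B times the
Poincare upper half-plane metric, which has constant Gaussian curvature -1.
Scaling a 2D metric by a constant c divides the Gaussian curvature by c,
so K = -1/B = -1/(2) = -0.5000 everywhere (the point (m, s) = (3, 2) is irrelevant:
the curvature is constant).
Scalar curvature in dimension 2: R = 2K = -2/(2) = -1.0000.

-1.0000


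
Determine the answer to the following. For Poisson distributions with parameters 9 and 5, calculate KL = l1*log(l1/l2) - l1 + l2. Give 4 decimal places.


KL divergence for Poisson:
KL = l1*log(l1/l2) - l1 + l2.
l1 = 9, l2 = 5.
log(9/5) = 0.587787.
l1*log(l1/l2) = 9 * 0.587787 = 5.29008.
KL = 5.29008 - 9 + 5 = 1.2901

1.2901


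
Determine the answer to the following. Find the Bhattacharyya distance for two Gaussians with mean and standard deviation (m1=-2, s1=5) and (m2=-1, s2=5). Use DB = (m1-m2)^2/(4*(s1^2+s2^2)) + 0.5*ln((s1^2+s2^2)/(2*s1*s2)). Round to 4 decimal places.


Bhattacharyya distance between two Gaussians:
DB = (m1-m2)^2/(4*(s1^2+s2^2)) + (1/2)*ln((s1^2+s2^2)/(2*s1*s2)).
(m1-m2)^2 = (-1)^2 = 1.
s1^2+s2^2 = 25 + 25 = 50.
term1 = 1/200 = 0.005.
term2 = 0.5*ln(50/50.0) = 0.0.
DB = 0.005 + 0.0 = 0.0050

0.0050


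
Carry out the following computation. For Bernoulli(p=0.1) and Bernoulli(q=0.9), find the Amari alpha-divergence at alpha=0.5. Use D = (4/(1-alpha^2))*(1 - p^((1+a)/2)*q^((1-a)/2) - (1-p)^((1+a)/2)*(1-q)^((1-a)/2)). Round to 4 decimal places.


Amari alpha-divergence:
D = (4/(1-alpha^2))*(1 - p^((1+a)/2)*q^((1-a)/2) - (1-p)^((1+a)/2)*(1-q)^((1-a)/2)).
alpha = 0.5, p = 0.1, q = 0.9.
e1 = (1+alpha)/2 = 0.75, e2 = (1-alpha)/2 = 0.25.
t1 = p^e1 * q^e2 = 0.1^0.75 * 0.9^0.25 = 0.173205.
t2 = (1-p)^e1 * (1-q)^e2 = 0.9^0.75 * 0.1^0.25 = 0.519615.
4/(1-alpha^2) = 5.333333.
D = 5.333333*(1 - 0.173205 - 0.519615) = 1.6383

1.6383


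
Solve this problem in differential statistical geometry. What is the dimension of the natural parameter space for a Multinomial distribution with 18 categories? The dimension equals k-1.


Exponential family dimension calculation:
For Multinomial with k=18 categories, dim = k-1 = 17.

17


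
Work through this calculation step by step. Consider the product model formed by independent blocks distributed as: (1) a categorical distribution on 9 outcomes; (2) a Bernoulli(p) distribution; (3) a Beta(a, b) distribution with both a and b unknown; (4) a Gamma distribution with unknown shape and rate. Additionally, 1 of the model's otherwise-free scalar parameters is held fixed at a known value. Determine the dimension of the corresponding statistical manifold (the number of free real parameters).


The dimension of a statistical manifold equals the number of free
(independent) real parameters of the model. For a product of independent
blocks the parameter counts add.
- categorical on 9 outcomes (probabilities sum to 1): 9-1 = 8.
- Bernoulli (p): 1.
- Beta (a, b): 2.
- Gamma (shape, rate): 2.
Total = 8 + 1 + 2 + 2 = 13.
1 parameter(s) fixed at known values: 13 - 1 = 12.
Dimension = 12

12


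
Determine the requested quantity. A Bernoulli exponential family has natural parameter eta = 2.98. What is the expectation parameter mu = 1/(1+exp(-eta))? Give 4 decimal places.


Dual coordinate (expectation parameter) for Bernoulli:
mu = 1/(1+exp(-eta)).
eta = 2.98.
exp(-eta) = exp(-2.98) = 0.050793.
mu = 1/(1+0.050793) = 0.9517

0.9517


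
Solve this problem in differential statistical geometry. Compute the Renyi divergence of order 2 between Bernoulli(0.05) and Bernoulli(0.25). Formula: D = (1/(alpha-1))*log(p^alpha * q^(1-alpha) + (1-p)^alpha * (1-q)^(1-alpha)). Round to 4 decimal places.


Renyi divergence of order alpha between Bernoulli distributions:
D = (1/(alpha-1))*log(p^alpha * q^(1-alpha) + (1-p)^alpha * (1-q)^(1-alpha)).
alpha = 2, p = 0.05, q = 0.25.
p^alpha * q^(1-alpha) = 0.05^2 * 0.25^-1 = 0.01.
(1-p)^alpha * (1-q)^(1-alpha) = 0.95^2 * 0.75^-1 = 1.203333.
sum = 0.01 + 1.203333 = 1.213333.
D = (1/1)*log(1.213333) = 0.1934

0.1934


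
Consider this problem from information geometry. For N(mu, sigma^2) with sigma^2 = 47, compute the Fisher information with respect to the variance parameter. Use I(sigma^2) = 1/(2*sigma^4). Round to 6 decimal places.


Fisher information for variance: I(sigma^2) = 1/(2*sigma^4).
sigma^2 = 47, so sigma^4 = 2209.
I = 1/(2*2209) = 1/4418 = 0.000226

0.000226


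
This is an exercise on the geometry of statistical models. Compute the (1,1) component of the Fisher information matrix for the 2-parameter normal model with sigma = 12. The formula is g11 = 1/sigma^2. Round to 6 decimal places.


For the 2-parameter normal family, the Fisher metric has:
  g11 = 1/sigma^2, g22 = 2/sigma^2.
sigma = 12, sigma^2 = 144.
g11 = 0.006944

0.006944


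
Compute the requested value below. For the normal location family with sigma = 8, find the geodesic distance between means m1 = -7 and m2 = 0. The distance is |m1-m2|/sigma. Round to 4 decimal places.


On the fixed-variance normal subfamily, geodesic distance = |m1-m2|/sigma.
|-7 - 0| = 7.
sigma = 8.
d = 7/8 = 0.8750

0.8750


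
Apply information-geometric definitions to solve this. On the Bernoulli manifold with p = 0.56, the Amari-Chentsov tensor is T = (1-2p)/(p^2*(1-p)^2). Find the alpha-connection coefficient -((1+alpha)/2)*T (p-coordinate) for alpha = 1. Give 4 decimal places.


Skewness (Amari-Chentsov) tensor: T = (1-2p)/(p^2*(1-p)^2).
p = 0.56, 1-2p = -0.12, p^2 = 0.3136, (1-p)^2 = 0.1936.
T = -0.12/(0.3136 * 0.1936) = -1.976514.
In the p-coordinate, Gamma^(alpha) = Gamma^(0) - (alpha/2)*T with Gamma^(0) = (1/2)*g'(p) = -T/2,
so Gamma^(alpha) = -((1+alpha)/2)*T.
alpha = 1, -(1+alpha)/2 = -1.0.
Gamma = -1.0 * -1.976514 = 1.9765

1.9765


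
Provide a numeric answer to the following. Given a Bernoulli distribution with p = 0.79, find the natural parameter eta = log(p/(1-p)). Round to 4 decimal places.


Natural parameter for Bernoulli: eta = log(p/(1-p)).
p = 0.79, 1-p = 0.21.
p/(1-p) = 3.761905.
eta = log(3.761905) = 1.3249

1.3249


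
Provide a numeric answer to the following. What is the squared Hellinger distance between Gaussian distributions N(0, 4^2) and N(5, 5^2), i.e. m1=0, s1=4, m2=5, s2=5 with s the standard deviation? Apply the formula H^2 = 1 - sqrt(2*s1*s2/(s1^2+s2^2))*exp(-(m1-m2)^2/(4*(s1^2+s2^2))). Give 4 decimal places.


Squared Hellinger distance for Gaussians:
H^2 = 1 - sqrt(2*s1*s2/(s1^2+s2^2)) * exp(-(m1-m2)^2/(4*(s1^2+s2^2))).
s1^2 = 16, s2^2 = 25, s1^2+s2^2 = 41.
sqrt(2*4*5/(41)) = 0.98773.
(m1-m2)^2 = (-5)^2 = 25.
exp(-25/(4*41)) = exp(-0.152439) = 0.858611.
H^2 = 1 - 0.98773*0.858611 = 0.1519

0.1519


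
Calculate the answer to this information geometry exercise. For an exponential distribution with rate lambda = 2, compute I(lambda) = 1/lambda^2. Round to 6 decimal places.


Fisher information for exponential: I(lambda) = 1/lambda^2.
lambda = 2, lambda^2 = 4.
I = 1/4 = 0.250000

0.250000


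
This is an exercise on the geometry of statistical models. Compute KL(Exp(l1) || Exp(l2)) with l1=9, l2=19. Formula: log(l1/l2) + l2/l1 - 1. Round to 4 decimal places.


KL divergence for exponential family:
KL = log(l1/l2) + l2/l1 - 1.
log(9/19) = -0.747214.
19/9 = 2.111111.
KL = -0.747214 + 2.111111 - 1 = 0.3639

0.3639


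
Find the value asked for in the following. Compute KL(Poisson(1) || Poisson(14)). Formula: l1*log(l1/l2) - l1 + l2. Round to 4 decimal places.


KL divergence for Poisson:
KL = l1*log(l1/l2) - l1 + l2.
l1 = 1, l2 = 14.
log(1/14) = -2.639057.
l1*log(l1/l2) = 1 * -2.639057 = -2.639057.
KL = -2.639057 - 1 + 14 = 10.3609

10.3609


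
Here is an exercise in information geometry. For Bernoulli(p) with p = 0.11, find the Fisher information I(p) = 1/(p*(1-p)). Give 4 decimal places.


For Bernoulli(p), Fisher information is I(p) = 1/(p*(1-p)).
p = 0.11, 1-p = 0.89.
p*(1-p) = 0.0979.
I(p) = 1/0.0979 = 10.2145

10.2145


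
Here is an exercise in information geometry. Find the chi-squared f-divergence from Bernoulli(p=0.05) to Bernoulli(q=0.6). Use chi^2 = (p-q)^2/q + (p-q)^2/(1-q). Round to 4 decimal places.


Chi-squared divergence between Bernoulli distributions:
chi^2 = (p-q)^2/q + (p-q)^2/(1-q).
p = 0.05, q = 0.6, p-q = -0.55.
(p-q)^2 = 0.3025.
term1 = 0.3025/0.6 = 0.504167.
term2 = 0.3025/0.4 = 0.75625.
chi^2 = 0.504167 + 0.75625 = 1.2604

1.2604


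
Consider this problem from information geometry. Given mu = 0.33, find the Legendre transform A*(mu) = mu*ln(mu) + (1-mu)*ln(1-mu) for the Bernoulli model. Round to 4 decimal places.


Legendre transform for Bernoulli:
A*(mu) = mu*log(mu) + (1-mu)*log(1-mu).
mu = 0.33, 1-mu = 0.67.
mu*log(mu) = 0.33*log(0.33) = -0.365859.
(1-mu)*log(1-mu) = 0.67*log(0.67) = -0.26832.
A* = -0.365859 + -0.26832 = -0.6342

-0.6342


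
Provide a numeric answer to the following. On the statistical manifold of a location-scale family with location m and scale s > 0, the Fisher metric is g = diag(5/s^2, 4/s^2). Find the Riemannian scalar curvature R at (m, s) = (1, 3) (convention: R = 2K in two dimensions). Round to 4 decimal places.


The metric has the form g = (A dm^2 + B ds^2)/s^2 with A = 5, B = 4.
Substitute u = sqrt(A/B)*m: g = B*(du^2 + ds^2)/s^2, i.e. B times the
Poincare upper half-plane metric, which has constant Gaussian curvature -1.
Scaling a 2D metric by a constant c divides the Gaussian curvature by c,
so K = -1/B = -1/(4) = -0.2500 everywhere (the point (m, s) = (1, 3) is irrelevant:
the curvature is constant).
Scalar curvature in dimension 2: R = 2K = -2/(4) = -0.5000.

-0.5000


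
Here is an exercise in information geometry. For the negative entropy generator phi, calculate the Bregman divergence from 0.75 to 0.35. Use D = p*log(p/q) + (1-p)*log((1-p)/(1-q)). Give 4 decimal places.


Bregman divergence with negative entropy generator:
D = p*log(p/q) + (1-p)*log((1-p)/(1-q)).
p = 0.75, q = 0.35.
p*log(p/q) = 0.75*log(0.75/0.35) = 0.571605.
(1-p)*log((1-p)/(1-q)) = 0.25*log(0.25/0.65) = -0.238878.
D = 0.571605 + -0.238878 = 0.3327

0.3327


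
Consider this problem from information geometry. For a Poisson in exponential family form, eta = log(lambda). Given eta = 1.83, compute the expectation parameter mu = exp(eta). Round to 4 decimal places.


Expectation parameter for Poisson exponential family:
mu = exp(eta).
eta = 1.83.
mu = exp(1.83) = 6.2339

6.2339


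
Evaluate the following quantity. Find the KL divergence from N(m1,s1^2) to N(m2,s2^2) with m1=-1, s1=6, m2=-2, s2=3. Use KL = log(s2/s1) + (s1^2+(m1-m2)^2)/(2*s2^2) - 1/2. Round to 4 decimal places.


KL divergence between normal distributions:
KL = log(s2/s1) + (s1^2 + (m1-m2)^2)/(2*s2^2) - 1/2.
log(3/6) = -0.693147.
(6^2 + (-1--2)^2)/(2*3^2) = (36 + 1)/18 = 2.055556.
KL = -0.693147 + 2.055556 - 0.5 = 0.8624

0.8624


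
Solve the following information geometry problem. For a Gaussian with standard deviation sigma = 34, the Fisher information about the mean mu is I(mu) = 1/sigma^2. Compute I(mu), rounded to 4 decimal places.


The Fisher information for the mean of a normal distribution is I(mu) = 1/sigma^2.
sigma = 34, so sigma^2 = 1156.
I(mu) = 1/1156 = 0.0009

0.0009


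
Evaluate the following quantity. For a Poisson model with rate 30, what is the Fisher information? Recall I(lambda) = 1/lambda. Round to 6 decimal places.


Fisher information for Poisson: I(lambda) = 1/lambda.
lambda = 30.
I(lambda) = 1/30 = 0.033333

0.033333


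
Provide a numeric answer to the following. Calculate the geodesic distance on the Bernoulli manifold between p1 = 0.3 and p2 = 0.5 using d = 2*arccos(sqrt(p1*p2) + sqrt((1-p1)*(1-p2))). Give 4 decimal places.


Geodesic distance on Bernoulli manifold:
d(p1,p2) = 2*arccos(sqrt(p1*p2) + sqrt((1-p1)*(1-p2))).
sqrt(p1*p2) = sqrt(0.3*0.5) = 0.387298.
sqrt((1-p1)*(1-p2)) = sqrt(0.7*0.5) = 0.591608.
arg = 0.387298 + 0.591608 = 0.978906.
d = 2*arccos(0.978906) = 0.4115

0.4115
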